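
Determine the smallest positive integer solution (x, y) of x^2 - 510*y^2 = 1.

(x, y) = (271, 12)

First expand sqrt(510) as a continued fraction. With x_i = (sqrt(510) + m_i)/d_i and (m_0, d_0) = (0, 1): a_0 = floor(sqrt(510)) = 22, since 22^2 = 484 <= 510 < 529 = 23^2.
Iterate m_{i+1} = d_i*a_i - m_i, d_{i+1} = (510 - m_{i+1}^2)/d_i, a_{i+1} = floor((a_0 + m_{i+1})/d_{i+1}):
  m_1 = 1*22 - 0 = 22, d_1 = (510 - 22^2)/1 = 26/1 = 26, a_1 = floor((22 + 22)/26) = 1.
  m_2 = 26*1 - 22 = 4, d_2 = (510 - 4^2)/26 = 494/26 = 19, a_2 = floor((22 + 4)/19) = 1.
  m_3 = 19*1 - 4 = 15, d_3 = (510 - 15^2)/19 = 285/19 = 15, a_3 = floor((22 + 15)/15) = 2.
  m_4 = 15*2 - 15 = 15, d_4 = (510 - 15^2)/15 = 285/15 = 19, a_4 = floor((22 + 15)/19) = 1.
  m_5 = 19*1 - 15 = 4, d_5 = (510 - 4^2)/19 = 494/19 = 26, a_5 = floor((22 + 4)/26) = 1.
  m_6 = 26*1 - 4 = 22, d_6 = (510 - 22^2)/26 = 26/26 = 1, a_6 = floor((22 + 22)/1) = 44.
  m_7 = 1*44 - 22 = 22, d_7 = (510 - 22^2)/1 = 26/1 = 26: (m_7, d_7) = (m_1, d_1) = (22, 26), so from here the quotients repeat a_1, ..., a_6; the period length is 6.
So sqrt(510) = [22; (1, 1, 2, 1, 1, 44)] with period length k = 6.
k is even, so the fundamental solution of x^2 - 510y^2 = 1 is (p_{k-1}, q_{k-1}) = (p_5, q_5); compute convergents through index 5.
Convergents (p_i = a_i*p_{i-1} + p_{i-2}, q_i = a_i*q_{i-1} + q_{i-2} with p_{-2}=0, p_{-1}=1, q_{-2}=1, q_{-1}=0):
  i=0: a_0=22, p_0 = 22*1 + 0 = 22, q_0 = 22*0 + 1 = 1.
  i=1: a_1=1, p_1 = 1*22 + 1 = 23, q_1 = 1*1 + 0 = 1.
  i=2: a_2=1, p_2 = 1*23 + 22 = 45, q_2 = 1*1 + 1 = 2.
  i=3: a_3=2, p_3 = 2*45 + 23 = 113, q_3 = 2*2 + 1 = 5.
  i=4: a_4=1, p_4 = 1*113 + 45 = 158, q_4 = 1*5 + 2 = 7.
  i=5: a_5=1, p_5 = 1*158 + 113 = 271, q_5 = 1*7 + 5 = 12.
Check: 271^2 - 510*12^2 = 73441 - 73440 = 1, so (x, y) = (271, 12) solves the equation, and by the theorem it is the least positive solution.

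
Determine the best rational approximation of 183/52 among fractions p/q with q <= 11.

Expand x = 183/52 as a continued fraction with the Euclidean algorithm:
  183 = 3*52 + 27, so a_0 = 3.
  52 = 1*27 + 25, so a_1 = 1.
  27 = 1*25 + 2, so a_2 = 1.
  25 = 12*2 + 1, so a_3 = 12.
  2 = 2*1 + 0, so a_4 = 2.
so x = [3; 1, 1, 12, 2].
Convergents (p_i = a_i*p_{i-1} + p_{i-2}, q_i = a_i*q_{i-1} + q_{i-2} with p_{-2}=0, p_{-1}=1, q_{-2}=1, q_{-1}=0), until the denominator exceeds 11:
  i=0: a_0=3, p_0 = 3*1 + 0 = 3, q_0 = 3*0 + 1 = 1.
  i=1: a_1=1, p_1 = 1*3 + 1 = 4, q_1 = 1*1 + 0 = 1.
  i=2: a_2=1, p_2 = 1*4 + 3 = 7, q_2 = 1*1 + 1 = 2.
  i=3: a_3=12, p_3 = 12*7 + 4 = 88, q_3 = 12*2 + 1 = 25.
q_3 = 25 > 11, so the last convergent with denominator <= 11 is p_2/q_2 = 7/2.
The closest fraction with denominator <= 11 is either p_2/q_2 or the intermediate fraction (k*p_2 + p_1)/(k*q_2 + q_1) with the largest k >= 1 whose denominator stays <= 11; these approach x as k grows, and every other convergent or intermediate fraction in range is farther away.
Largest k: floor((11 - q_1)/q_2) = floor((11 - 1)/2) = 5.
That gives (5*7 + 4)/(5*2 + 1) = 39/11.
Compare the errors: |x - 7/2| = |183*2 - 7*52|/(52*2) = 2/104, and |x - 39/11| = |183*11 - 39*52|/(52*11) = 15/572.
Cross-multiplying, 2*572 = 1144 < 1560 = 15*104, so 2/104 is smaller: the convergent 7/2 is closer to x than 39/11.

7/2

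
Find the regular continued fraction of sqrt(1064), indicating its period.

[32; (1, 1, 1, 1, 1, 1, 1, 64)]

Write x_i = (sqrt(1064) + m_i)/d_i with (m_0, d_0) = (0, 1). a_0 = floor(sqrt(1064)) = 32, since 32^2 = 1024 <= 1064 < 1089 = 33^2.
Iterate m_{i+1} = d_i*a_i - m_i, d_{i+1} = (1064 - m_{i+1}^2)/d_i, a_{i+1} = floor((a_0 + m_{i+1})/d_{i+1}):
  m_1 = 1*32 - 0 = 32, d_1 = (1064 - 32^2)/1 = 40/1 = 40, a_1 = floor((32 + 32)/40) = 1.
  m_2 = 40*1 - 32 = 8, d_2 = (1064 - 8^2)/40 = 1000/40 = 25, a_2 = floor((32 + 8)/25) = 1.
  m_3 = 25*1 - 8 = 17, d_3 = (1064 - 17^2)/25 = 775/25 = 31, a_3 = floor((32 + 17)/31) = 1.
  m_4 = 31*1 - 17 = 14, d_4 = (1064 - 14^2)/31 = 868/31 = 28, a_4 = floor((32 + 14)/28) = 1.
  m_5 = 28*1 - 14 = 14, d_5 = (1064 - 14^2)/28 = 868/28 = 31, a_5 = floor((32 + 14)/31) = 1.
  m_6 = 31*1 - 14 = 17, d_6 = (1064 - 17^2)/31 = 775/31 = 25, a_6 = floor((32 + 17)/25) = 1.
  m_7 = 25*1 - 17 = 8, d_7 = (1064 - 8^2)/25 = 1000/25 = 40, a_7 = floor((32 + 8)/40) = 1.
  m_8 = 40*1 - 8 = 32, d_8 = (1064 - 32^2)/40 = 40/40 = 1, a_8 = floor((32 + 32)/1) = 64.
  m_9 = 1*64 - 32 = 32, d_9 = (1064 - 32^2)/1 = 40/1 = 40: (m_9, d_9) = (m_1, d_1) = (32, 40), so from here the quotients repeat a_1, ..., a_8; the period length is 8.
Hence the expansion of sqrt(1064) is a_0 = 32 followed by the repeating block 1, 1, 1, 1, 1, 1, 1, 64 (period 8).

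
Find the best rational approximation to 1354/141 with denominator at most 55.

Expand x = 1354/141 as a continued fraction with the Euclidean algorithm:
  1354 = 9*141 + 85, so a_0 = 9.
  141 = 1*85 + 56, so a_1 = 1.
  85 = 1*56 + 29, so a_2 = 1.
  56 = 1*29 + 27, so a_3 = 1.
  29 = 1*27 + 2, so a_4 = 1.
  27 = 13*2 + 1, so a_5 = 13.
  2 = 2*1 + 0, so a_6 = 2.
so x = [9; 1, 1, 1, 1, 13, 2].
Convergents (p_i = a_i*p_{i-1} + p_{i-2}, q_i = a_i*q_{i-1} + q_{i-2} with p_{-2}=0, p_{-1}=1, q_{-2}=1, q_{-1}=0), until the denominator exceeds 55:
  i=0: a_0=9, p_0 = 9*1 + 0 = 9, q_0 = 9*0 + 1 = 1.
  i=1: a_1=1, p_1 = 1*9 + 1 = 10, q_1 = 1*1 + 0 = 1.
  i=2: a_2=1, p_2 = 1*10 + 9 = 19, q_2 = 1*1 + 1 = 2.
  i=3: a_3=1, p_3 = 1*19 + 10 = 29, q_3 = 1*2 + 1 = 3.
  i=4: a_4=1, p_4 = 1*29 + 19 = 48, q_4 = 1*3 + 2 = 5.
  i=5: a_5=13, p_5 = 13*48 + 29 = 653, q_5 = 13*5 + 3 = 68.
q_5 = 68 > 55, so the last convergent with denominator <= 55 is p_4/q_4 = 48/5.
The closest fraction with denominator <= 55 is either p_4/q_4 or the intermediate fraction (k*p_4 + p_3)/(k*q_4 + q_3) with the largest k >= 1 whose denominator stays <= 55; these approach x as k grows, and every other convergent or intermediate fraction in range is farther away.
Largest k: floor((55 - q_3)/q_4) = floor((55 - 3)/5) = 10.
That gives (10*48 + 29)/(10*5 + 3) = 509/53.
Compare the errors: |x - 48/5| = |1354*5 - 48*141|/(141*5) = 2/705, and |x - 509/53| = |1354*53 - 509*141|/(141*53) = 7/7473.
Cross-multiplying, 7*705 = 4935 < 14946 = 2*7473, so 7/7473 is smaller: the intermediate fraction 509/53 is closer to x than 48/5.

509/53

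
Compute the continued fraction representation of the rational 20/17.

[1; 5, 1, 2]

Run the Euclidean algorithm on 20 and 17; the successive quotients are the partial quotients a_0, a_1, ... (each step inverts the fractional part left over by the previous one):
  20 = 1*17 + 3, so a_0 = 1.
  17 = 5*3 + 2, so a_1 = 5.
  3 = 1*2 + 1, so a_2 = 1.
  2 = 2*1 + 0, so a_3 = 2.
The remainder reaches 0 after 4 divisions, so the expansion has 4 partial quotients, read off in order.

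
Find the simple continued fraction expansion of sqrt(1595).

Write x_i = (sqrt(1595) + m_i)/d_i with (m_0, d_0) = (0, 1). a_0 = floor(sqrt(1595)) = 39, since 39^2 = 1521 <= 1595 < 1600 = 40^2.
Iterate m_{i+1} = d_i*a_i - m_i, d_{i+1} = (1595 - m_{i+1}^2)/d_i, a_{i+1} = floor((a_0 + m_{i+1})/d_{i+1}):
  m_1 = 1*39 - 0 = 39, d_1 = (1595 - 39^2)/1 = 74/1 = 74, a_1 = floor((39 + 39)/74) = 1.
  m_2 = 74*1 - 39 = 35, d_2 = (1595 - 35^2)/74 = 370/74 = 5, a_2 = floor((39 + 35)/5) = 14.
  m_3 = 5*14 - 35 = 35, d_3 = (1595 - 35^2)/5 = 370/5 = 74, a_3 = floor((39 + 35)/74) = 1.
  m_4 = 74*1 - 35 = 39, d_4 = (1595 - 39^2)/74 = 74/74 = 1, a_4 = floor((39 + 39)/1) = 78.
  m_5 = 1*78 - 39 = 39, d_5 = (1595 - 39^2)/1 = 74/1 = 74: (m_5, d_5) = (m_1, d_1) = (39, 74), so from here the quotients repeat a_1, ..., a_4; the period length is 4.
Hence the expansion of sqrt(1595) is a_0 = 39 followed by the repeating block 1, 14, 1, 78 (period 4).

[39; (1, 14, 1, 78)]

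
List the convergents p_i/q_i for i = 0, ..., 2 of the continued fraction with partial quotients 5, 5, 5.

Using the convergent recurrence p_i = a_i*p_{i-1} + p_{i-2}, q_i = a_i*q_{i-1} + q_{i-2} with p_{-2}=0, p_{-1}=1, q_{-2}=1, q_{-1}=0:
  i=0: a_0=5, p_0 = 5*1 + 0 = 5, q_0 = 5*0 + 1 = 1.
  i=1: a_1=5, p_1 = 5*5 + 1 = 26, q_1 = 5*1 + 0 = 5.
  i=2: a_2=5, p_2 = 5*26 + 5 = 135, q_2 = 5*5 + 1 = 26.

5/1, 26/5, 135/26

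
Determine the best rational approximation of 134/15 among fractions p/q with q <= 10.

89/10

Expand x = 134/15 as a continued fraction with the Euclidean algorithm:
  134 = 8*15 + 14, so a_0 = 8.
  15 = 1*14 + 1, so a_1 = 1.
  14 = 14*1 + 0, so a_2 = 14.
so x = [8; 1, 14].
Convergents (p_i = a_i*p_{i-1} + p_{i-2}, q_i = a_i*q_{i-1} + q_{i-2} with p_{-2}=0, p_{-1}=1, q_{-2}=1, q_{-1}=0), until the denominator exceeds 10:
  i=0: a_0=8, p_0 = 8*1 + 0 = 8, q_0 = 8*0 + 1 = 1.
  i=1: a_1=1, p_1 = 1*8 + 1 = 9, q_1 = 1*1 + 0 = 1.
  i=2: a_2=14, p_2 = 14*9 + 8 = 134, q_2 = 14*1 + 1 = 15.
q_2 = 15 > 10, so the last convergent with denominator <= 10 is p_1/q_1 = 9/1.
The closest fraction with denominator <= 10 is either p_1/q_1 or the intermediate fraction (k*p_1 + p_0)/(k*q_1 + q_0) with the largest k >= 1 whose denominator stays <= 10; these approach x as k grows, and every other convergent or intermediate fraction in range is farther away.
Largest k: floor((10 - q_0)/q_1) = floor((10 - 1)/1) = 9.
That gives (9*9 + 8)/(9*1 + 1) = 89/10.
Compare the errors: |x - 9/1| = |134*1 - 9*15|/(15*1) = 1/15, and |x - 89/10| = |134*10 - 89*15|/(15*10) = 5/150.
Cross-multiplying, 5*15 = 75 < 150 = 1*150, so 5/150 is smaller: the intermediate fraction 89/10 is closer to x than 9/1.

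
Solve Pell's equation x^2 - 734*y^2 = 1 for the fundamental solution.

First expand sqrt(734) as a continued fraction. With x_i = (sqrt(734) + m_i)/d_i and (m_0, d_0) = (0, 1): a_0 = floor(sqrt(734)) = 27, since 27^2 = 729 <= 734 < 784 = 28^2.
Iterate m_{i+1} = d_i*a_i - m_i, d_{i+1} = (734 - m_{i+1}^2)/d_i, a_{i+1} = floor((a_0 + m_{i+1})/d_{i+1}):
  m_1 = 1*27 - 0 = 27, d_1 = (734 - 27^2)/1 = 5/1 = 5, a_1 = floor((27 + 27)/5) = 10.
  m_2 = 5*10 - 27 = 23, d_2 = (734 - 23^2)/5 = 205/5 = 41, a_2 = floor((27 + 23)/41) = 1.
  m_3 = 41*1 - 23 = 18, d_3 = (734 - 18^2)/41 = 410/41 = 10, a_3 = floor((27 + 18)/10) = 4.
  m_4 = 10*4 - 18 = 22, d_4 = (734 - 22^2)/10 = 250/10 = 25, a_4 = floor((27 + 22)/25) = 1.
  m_5 = 25*1 - 22 = 3, d_5 = (734 - 3^2)/25 = 725/25 = 29, a_5 = floor((27 + 3)/29) = 1.
  m_6 = 29*1 - 3 = 26, d_6 = (734 - 26^2)/29 = 58/29 = 2, a_6 = floor((27 + 26)/2) = 26.
  m_7 = 2*26 - 26 = 26, d_7 = (734 - 26^2)/2 = 58/2 = 29, a_7 = floor((27 + 26)/29) = 1.
  m_8 = 29*1 - 26 = 3, d_8 = (734 - 3^2)/29 = 725/29 = 25, a_8 = floor((27 + 3)/25) = 1.
  m_9 = 25*1 - 3 = 22, d_9 = (734 - 22^2)/25 = 250/25 = 10, a_9 = floor((27 + 22)/10) = 4.
  m_10 = 10*4 - 22 = 18, d_10 = (734 - 18^2)/10 = 410/10 = 41, a_10 = floor((27 + 18)/41) = 1.
  m_11 = 41*1 - 18 = 23, d_11 = (734 - 23^2)/41 = 205/41 = 5, a_11 = floor((27 + 23)/5) = 10.
  m_12 = 5*10 - 23 = 27, d_12 = (734 - 27^2)/5 = 5/5 = 1, a_12 = floor((27 + 27)/1) = 54.
  m_13 = 1*54 - 27 = 27, d_13 = (734 - 27^2)/1 = 5/1 = 5: (m_13, d_13) = (m_1, d_1) = (27, 5), so from here the quotients repeat a_1, ..., a_12; the period length is 12.
So sqrt(734) = [27; (10, 1, 4, 1, 1, 26, 1, 1, 4, 1, 10, 54)] with period length k = 12.
k is even, so the fundamental solution of x^2 - 734y^2 = 1 is (p_{k-1}, q_{k-1}) = (p_11, q_11); compute convergents through index 11.
Convergents (p_i = a_i*p_{i-1} + p_{i-2}, q_i = a_i*q_{i-1} + q_{i-2} with p_{-2}=0, p_{-1}=1, q_{-2}=1, q_{-1}=0):
  i=0: a_0=27, p_0 = 27*1 + 0 = 27, q_0 = 27*0 + 1 = 1.
  i=1: a_1=10, p_1 = 10*27 + 1 = 271, q_1 = 10*1 + 0 = 10.
  i=2: a_2=1, p_2 = 1*271 + 27 = 298, q_2 = 1*10 + 1 = 11.
  i=3: a_3=4, p_3 = 4*298 + 271 = 1463, q_3 = 4*11 + 10 = 54.
  i=4: a_4=1, p_4 = 1*1463 + 298 = 1761, q_4 = 1*54 + 11 = 65.
  i=5: a_5=1, p_5 = 1*1761 + 1463 = 3224, q_5 = 1*65 + 54 = 119.
  i=6: a_6=26, p_6 = 26*3224 + 1761 = 85585, q_6 = 26*119 + 65 = 3159.
  i=7: a_7=1, p_7 = 1*85585 + 3224 = 88809, q_7 = 1*3159 + 119 = 3278.
  i=8: a_8=1, p_8 = 1*88809 + 85585 = 174394, q_8 = 1*3278 + 3159 = 6437.
  i=9: a_9=4, p_9 = 4*174394 + 88809 = 786385, q_9 = 4*6437 + 3278 = 29026.
  i=10: a_10=1, p_10 = 1*786385 + 174394 = 960779, q_10 = 1*29026 + 6437 = 35463.
  i=11: a_11=10, p_11 = 10*960779 + 786385 = 10394175, q_11 = 10*35463 + 29026 = 383656.
Check: 10394175^2 - 734*383656^2 = 108038873930625 - 108038873930624 = 1, so (x, y) = (10394175, 383656) solves the equation, and by the theorem it is the least positive solution.

(x, y) = (10394175, 383656)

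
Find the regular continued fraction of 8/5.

[1; 1, 1, 2]

Run the Euclidean algorithm on 8 and 5; the successive quotients are the partial quotients a_0, a_1, ... (each step inverts the fractional part left over by the previous one):
  8 = 1*5 + 3, so a_0 = 1.
  5 = 1*3 + 2, so a_1 = 1.
  3 = 1*2 + 1, so a_2 = 1.
  2 = 2*1 + 0, so a_3 = 2.
The remainder reaches 0 after 4 divisions, so the expansion has 4 partial quotients, read off in order.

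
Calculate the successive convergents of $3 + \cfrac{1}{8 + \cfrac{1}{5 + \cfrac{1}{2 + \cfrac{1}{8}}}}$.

Using the convergent recurrence p_i = a_i*p_{i-1} + p_{i-2}, q_i = a_i*q_{i-1} + q_{i-2} with p_{-2}=0, p_{-1}=1, q_{-2}=1, q_{-1}=0:
  i=0: a_0=3, p_0 = 3*1 + 0 = 3, q_0 = 3*0 + 1 = 1.
  i=1: a_1=8, p_1 = 8*3 + 1 = 25, q_1 = 8*1 + 0 = 8.
  i=2: a_2=5, p_2 = 5*25 + 3 = 128, q_2 = 5*8 + 1 = 41.
  i=3: a_3=2, p_3 = 2*128 + 25 = 281, q_3 = 2*41 + 8 = 90.
  i=4: a_4=8, p_4 = 8*281 + 128 = 2376, q_4 = 8*90 + 41 = 761.

3/1, 25/8, 128/41, 281/90, 2376/761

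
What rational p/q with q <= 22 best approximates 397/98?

81/20

Expand x = 397/98 as a continued fraction with the Euclidean algorithm:
  397 = 4*98 + 5, so a_0 = 4.
  98 = 19*5 + 3, so a_1 = 19.
  5 = 1*3 + 2, so a_2 = 1.
  3 = 1*2 + 1, so a_3 = 1.
  2 = 2*1 + 0, so a_4 = 2.
so x = [4; 19, 1, 1, 2].
Convergents (p_i = a_i*p_{i-1} + p_{i-2}, q_i = a_i*q_{i-1} + q_{i-2} with p_{-2}=0, p_{-1}=1, q_{-2}=1, q_{-1}=0), until the denominator exceeds 22:
  i=0: a_0=4, p_0 = 4*1 + 0 = 4, q_0 = 4*0 + 1 = 1.
  i=1: a_1=19, p_1 = 19*4 + 1 = 77, q_1 = 19*1 + 0 = 19.
  i=2: a_2=1, p_2 = 1*77 + 4 = 81, q_2 = 1*19 + 1 = 20.
  i=3: a_3=1, p_3 = 1*81 + 77 = 158, q_3 = 1*20 + 19 = 39.
q_3 = 39 > 22, so the last convergent with denominator <= 22 is p_2/q_2 = 81/20.
The closest fraction with denominator <= 22 is either p_2/q_2 or the intermediate fraction (k*p_2 + p_1)/(k*q_2 + q_1) with the largest k >= 1 whose denominator stays <= 22; these approach x as k grows, and every other convergent or intermediate fraction in range is farther away.
Largest k: floor((22 - q_1)/q_2) = floor((22 - 19)/20) = 0.
Since k = 0, no intermediate fraction beyond p_2/q_2 has denominator <= 22, so the convergent 81/20 is the closest (its error is |397*20 - 81*98|/(98*20) = 2/1960).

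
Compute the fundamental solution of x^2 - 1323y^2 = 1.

(x, y) = (3650401, 100360)

First expand sqrt(1323) as a continued fraction. With x_i = (sqrt(1323) + m_i)/d_i and (m_0, d_0) = (0, 1): a_0 = floor(sqrt(1323)) = 36, since 36^2 = 1296 <= 1323 < 1369 = 37^2.
Iterate m_{i+1} = d_i*a_i - m_i, d_{i+1} = (1323 - m_{i+1}^2)/d_i, a_{i+1} = floor((a_0 + m_{i+1})/d_{i+1}):
  m_1 = 1*36 - 0 = 36, d_1 = (1323 - 36^2)/1 = 27/1 = 27, a_1 = floor((36 + 36)/27) = 2.
  m_2 = 27*2 - 36 = 18, d_2 = (1323 - 18^2)/27 = 999/27 = 37, a_2 = floor((36 + 18)/37) = 1.
  m_3 = 37*1 - 18 = 19, d_3 = (1323 - 19^2)/37 = 962/37 = 26, a_3 = floor((36 + 19)/26) = 2.
  m_4 = 26*2 - 19 = 33, d_4 = (1323 - 33^2)/26 = 234/26 = 9, a_4 = floor((36 + 33)/9) = 7.
  m_5 = 9*7 - 33 = 30, d_5 = (1323 - 30^2)/9 = 423/9 = 47, a_5 = floor((36 + 30)/47) = 1.
  m_6 = 47*1 - 30 = 17, d_6 = (1323 - 17^2)/47 = 1034/47 = 22, a_6 = floor((36 + 17)/22) = 2.
  m_7 = 22*2 - 17 = 27, d_7 = (1323 - 27^2)/22 = 594/22 = 27, a_7 = floor((36 + 27)/27) = 2.
  m_8 = 27*2 - 27 = 27, d_8 = (1323 - 27^2)/27 = 594/27 = 22, a_8 = floor((36 + 27)/22) = 2.
  m_9 = 22*2 - 27 = 17, d_9 = (1323 - 17^2)/22 = 1034/22 = 47, a_9 = floor((36 + 17)/47) = 1.
  m_10 = 47*1 - 17 = 30, d_10 = (1323 - 30^2)/47 = 423/47 = 9, a_10 = floor((36 + 30)/9) = 7.
  m_11 = 9*7 - 30 = 33, d_11 = (1323 - 33^2)/9 = 234/9 = 26, a_11 = floor((36 + 33)/26) = 2.
  m_12 = 26*2 - 33 = 19, d_12 = (1323 - 19^2)/26 = 962/26 = 37, a_12 = floor((36 + 19)/37) = 1.
  m_13 = 37*1 - 19 = 18, d_13 = (1323 - 18^2)/37 = 999/37 = 27, a_13 = floor((36 + 18)/27) = 2.
  m_14 = 27*2 - 18 = 36, d_14 = (1323 - 36^2)/27 = 27/27 = 1, a_14 = floor((36 + 36)/1) = 72.
  m_15 = 1*72 - 36 = 36, d_15 = (1323 - 36^2)/1 = 27/1 = 27: (m_15, d_15) = (m_1, d_1) = (36, 27), so from here the quotients repeat a_1, ..., a_14; the period length is 14.
So sqrt(1323) = [36; (2, 1, 2, 7, 1, 2, 2, 2, 1, 7, 2, 1, 2, 72)] with period length k = 14.
k is even, so the fundamental solution of x^2 - 1323y^2 = 1 is (p_{k-1}, q_{k-1}) = (p_13, q_13); compute convergents through index 13.
Convergents (p_i = a_i*p_{i-1} + p_{i-2}, q_i = a_i*q_{i-1} + q_{i-2} with p_{-2}=0, p_{-1}=1, q_{-2}=1, q_{-1}=0):
  i=0: a_0=36, p_0 = 36*1 + 0 = 36, q_0 = 36*0 + 1 = 1.
  i=1: a_1=2, p_1 = 2*36 + 1 = 73, q_1 = 2*1 + 0 = 2.
  i=2: a_2=1, p_2 = 1*73 + 36 = 109, q_2 = 1*2 + 1 = 3.
  i=3: a_3=2, p_3 = 2*109 + 73 = 291, q_3 = 2*3 + 2 = 8.
  i=4: a_4=7, p_4 = 7*291 + 109 = 2146, q_4 = 7*8 + 3 = 59.
  i=5: a_5=1, p_5 = 1*2146 + 291 = 2437, q_5 = 1*59 + 8 = 67.
  i=6: a_6=2, p_6 = 2*2437 + 2146 = 7020, q_6 = 2*67 + 59 = 193.
  i=7: a_7=2, p_7 = 2*7020 + 2437 = 16477, q_7 = 2*193 + 67 = 453.
  i=8: a_8=2, p_8 = 2*16477 + 7020 = 39974, q_8 = 2*453 + 193 = 1099.
  i=9: a_9=1, p_9 = 1*39974 + 16477 = 56451, q_9 = 1*1099 + 453 = 1552.
  i=10: a_10=7, p_10 = 7*56451 + 39974 = 435131, q_10 = 7*1552 + 1099 = 11963.
  i=11: a_11=2, p_11 = 2*435131 + 56451 = 926713, q_11 = 2*11963 + 1552 = 25478.
  i=12: a_12=1, p_12 = 1*926713 + 435131 = 1361844, q_12 = 1*25478 + 11963 = 37441.
  i=13: a_13=2, p_13 = 2*1361844 + 926713 = 3650401, q_13 = 2*37441 + 25478 = 100360.
Check: 3650401^2 - 1323*100360^2 = 13325427460801 - 13325427460800 = 1, so (x, y) = (3650401, 100360) solves the equation, and by the theorem it is the least positive solution.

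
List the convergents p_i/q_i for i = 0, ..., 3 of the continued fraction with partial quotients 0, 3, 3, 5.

0/1, 1/3, 3/10, 16/53

Using the convergent recurrence p_i = a_i*p_{i-1} + p_{i-2}, q_i = a_i*q_{i-1} + q_{i-2} with p_{-2}=0, p_{-1}=1, q_{-2}=1, q_{-1}=0:
  i=0: a_0=0, p_0 = 0*1 + 0 = 0, q_0 = 0*0 + 1 = 1.
  i=1: a_1=3, p_1 = 3*0 + 1 = 1, q_1 = 3*1 + 0 = 3.
  i=2: a_2=3, p_2 = 3*1 + 0 = 3, q_2 = 3*3 + 1 = 10.
  i=3: a_3=5, p_3 = 5*3 + 1 = 16, q_3 = 5*10 + 3 = 53.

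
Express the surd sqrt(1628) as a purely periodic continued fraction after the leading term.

[40; (2, 1, 6, 1, 2, 80)]

Write x_i = (sqrt(1628) + m_i)/d_i with (m_0, d_0) = (0, 1). a_0 = floor(sqrt(1628)) = 40, since 40^2 = 1600 <= 1628 < 1681 = 41^2.
Iterate m_{i+1} = d_i*a_i - m_i, d_{i+1} = (1628 - m_{i+1}^2)/d_i, a_{i+1} = floor((a_0 + m_{i+1})/d_{i+1}):
  m_1 = 1*40 - 0 = 40, d_1 = (1628 - 40^2)/1 = 28/1 = 28, a_1 = floor((40 + 40)/28) = 2.
  m_2 = 28*2 - 40 = 16, d_2 = (1628 - 16^2)/28 = 1372/28 = 49, a_2 = floor((40 + 16)/49) = 1.
  m_3 = 49*1 - 16 = 33, d_3 = (1628 - 33^2)/49 = 539/49 = 11, a_3 = floor((40 + 33)/11) = 6.
  m_4 = 11*6 - 33 = 33, d_4 = (1628 - 33^2)/11 = 539/11 = 49, a_4 = floor((40 + 33)/49) = 1.
  m_5 = 49*1 - 33 = 16, d_5 = (1628 - 16^2)/49 = 1372/49 = 28, a_5 = floor((40 + 16)/28) = 2.
  m_6 = 28*2 - 16 = 40, d_6 = (1628 - 40^2)/28 = 28/28 = 1, a_6 = floor((40 + 40)/1) = 80.
  m_7 = 1*80 - 40 = 40, d_7 = (1628 - 40^2)/1 = 28/1 = 28: (m_7, d_7) = (m_1, d_1) = (40, 28), so from here the quotients repeat a_1, ..., a_6; the period length is 6.
Hence the expansion of sqrt(1628) is a_0 = 40 followed by the repeating block 2, 1, 6, 1, 2, 80 (period 6).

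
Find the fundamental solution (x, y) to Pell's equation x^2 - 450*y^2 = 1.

(x, y) = (19601, 924)

First expand sqrt(450) as a continued fraction. With x_i = (sqrt(450) + m_i)/d_i and (m_0, d_0) = (0, 1): a_0 = floor(sqrt(450)) = 21, since 21^2 = 441 <= 450 < 484 = 22^2.
Iterate m_{i+1} = d_i*a_i - m_i, d_{i+1} = (450 - m_{i+1}^2)/d_i, a_{i+1} = floor((a_0 + m_{i+1})/d_{i+1}):
  m_1 = 1*21 - 0 = 21, d_1 = (450 - 21^2)/1 = 9/1 = 9, a_1 = floor((21 + 21)/9) = 4.
  m_2 = 9*4 - 21 = 15, d_2 = (450 - 15^2)/9 = 225/9 = 25, a_2 = floor((21 + 15)/25) = 1.
  m_3 = 25*1 - 15 = 10, d_3 = (450 - 10^2)/25 = 350/25 = 14, a_3 = floor((21 + 10)/14) = 2.
  m_4 = 14*2 - 10 = 18, d_4 = (450 - 18^2)/14 = 126/14 = 9, a_4 = floor((21 + 18)/9) = 4.
  m_5 = 9*4 - 18 = 18, d_5 = (450 - 18^2)/9 = 126/9 = 14, a_5 = floor((21 + 18)/14) = 2.
  m_6 = 14*2 - 18 = 10, d_6 = (450 - 10^2)/14 = 350/14 = 25, a_6 = floor((21 + 10)/25) = 1.
  m_7 = 25*1 - 10 = 15, d_7 = (450 - 15^2)/25 = 225/25 = 9, a_7 = floor((21 + 15)/9) = 4.
  m_8 = 9*4 - 15 = 21, d_8 = (450 - 21^2)/9 = 9/9 = 1, a_8 = floor((21 + 21)/1) = 42.
  m_9 = 1*42 - 21 = 21, d_9 = (450 - 21^2)/1 = 9/1 = 9: (m_9, d_9) = (m_1, d_1) = (21, 9), so from here the quotients repeat a_1, ..., a_8; the period length is 8.
So sqrt(450) = [21; (4, 1, 2, 4, 2, 1, 4, 42)] with period length k = 8.
k is even, so the fundamental solution of x^2 - 450y^2 = 1 is (p_{k-1}, q_{k-1}) = (p_7, q_7); compute convergents through index 7.
Convergents (p_i = a_i*p_{i-1} + p_{i-2}, q_i = a_i*q_{i-1} + q_{i-2} with p_{-2}=0, p_{-1}=1, q_{-2}=1, q_{-1}=0):
  i=0: a_0=21, p_0 = 21*1 + 0 = 21, q_0 = 21*0 + 1 = 1.
  i=1: a_1=4, p_1 = 4*21 + 1 = 85, q_1 = 4*1 + 0 = 4.
  i=2: a_2=1, p_2 = 1*85 + 21 = 106, q_2 = 1*4 + 1 = 5.
  i=3: a_3=2, p_3 = 2*106 + 85 = 297, q_3 = 2*5 + 4 = 14.
  i=4: a_4=4, p_4 = 4*297 + 106 = 1294, q_4 = 4*14 + 5 = 61.
  i=5: a_5=2, p_5 = 2*1294 + 297 = 2885, q_5 = 2*61 + 14 = 136.
  i=6: a_6=1, p_6 = 1*2885 + 1294 = 4179, q_6 = 1*136 + 61 = 197.
  i=7: a_7=4, p_7 = 4*4179 + 2885 = 19601, q_7 = 4*197 + 136 = 924.
Check: 19601^2 - 450*924^2 = 384199201 - 384199200 = 1, so (x, y) = (19601, 924) solves the equation, and by the theorem it is the least positive solution.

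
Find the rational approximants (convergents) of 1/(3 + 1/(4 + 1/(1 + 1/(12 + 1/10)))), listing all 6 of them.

Using the convergent recurrence p_i = a_i*p_{i-1} + p_{i-2}, q_i = a_i*q_{i-1} + q_{i-2} with p_{-2}=0, p_{-1}=1, q_{-2}=1, q_{-1}=0:
  i=0: a_0=0, p_0 = 0*1 + 0 = 0, q_0 = 0*0 + 1 = 1.
  i=1: a_1=3, p_1 = 3*0 + 1 = 1, q_1 = 3*1 + 0 = 3.
  i=2: a_2=4, p_2 = 4*1 + 0 = 4, q_2 = 4*3 + 1 = 13.
  i=3: a_3=1, p_3 = 1*4 + 1 = 5, q_3 = 1*13 + 3 = 16.
  i=4: a_4=12, p_4 = 12*5 + 4 = 64, q_4 = 12*16 + 13 = 205.
  i=5: a_5=10, p_5 = 10*64 + 5 = 645, q_5 = 10*205 + 16 = 2066.

0/1, 1/3, 4/13, 5/16, 64/205, 645/2066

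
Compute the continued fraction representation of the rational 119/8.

Run the Euclidean algorithm on 119 and 8; the successive quotients are the partial quotients a_0, a_1, ... (each step inverts the fractional part left over by the previous one):
  119 = 14*8 + 7, so a_0 = 14.
  8 = 1*7 + 1, so a_1 = 1.
  7 = 7*1 + 0, so a_2 = 7.
The remainder reaches 0 after 3 divisions, so the expansion has 3 partial quotients, read off in order.

[14; 1, 7]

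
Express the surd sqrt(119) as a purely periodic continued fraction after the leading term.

Write x_i = (sqrt(119) + m_i)/d_i with (m_0, d_0) = (0, 1). a_0 = floor(sqrt(119)) = 10, since 10^2 = 100 <= 119 < 121 = 11^2.
Iterate m_{i+1} = d_i*a_i - m_i, d_{i+1} = (119 - m_{i+1}^2)/d_i, a_{i+1} = floor((a_0 + m_{i+1})/d_{i+1}):
  m_1 = 1*10 - 0 = 10, d_1 = (119 - 10^2)/1 = 19/1 = 19, a_1 = floor((10 + 10)/19) = 1.
  m_2 = 19*1 - 10 = 9, d_2 = (119 - 9^2)/19 = 38/19 = 2, a_2 = floor((10 + 9)/2) = 9.
  m_3 = 2*9 - 9 = 9, d_3 = (119 - 9^2)/2 = 38/2 = 19, a_3 = floor((10 + 9)/19) = 1.
  m_4 = 19*1 - 9 = 10, d_4 = (119 - 10^2)/19 = 19/19 = 1, a_4 = floor((10 + 10)/1) = 20.
  m_5 = 1*20 - 10 = 10, d_5 = (119 - 10^2)/1 = 19/1 = 19: (m_5, d_5) = (m_1, d_1) = (10, 19), so from here the quotients repeat a_1, ..., a_4; the period length is 4.
Hence the expansion of sqrt(119) is a_0 = 10 followed by the repeating block 1, 9, 1, 20 (period 4).

[10; (1, 9, 1, 20)]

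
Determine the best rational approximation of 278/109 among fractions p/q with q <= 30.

51/20

Expand x = 278/109 as a continued fraction with the Euclidean algorithm:
  278 = 2*109 + 60, so a_0 = 2.
  109 = 1*60 + 49, so a_1 = 1.
  60 = 1*49 + 11, so a_2 = 1.
  49 = 4*11 + 5, so a_3 = 4.
  11 = 2*5 + 1, so a_4 = 2.
  5 = 5*1 + 0, so a_5 = 5.
so x = [2; 1, 1, 4, 2, 5].
Convergents (p_i = a_i*p_{i-1} + p_{i-2}, q_i = a_i*q_{i-1} + q_{i-2} with p_{-2}=0, p_{-1}=1, q_{-2}=1, q_{-1}=0), until the denominator exceeds 30:
  i=0: a_0=2, p_0 = 2*1 + 0 = 2, q_0 = 2*0 + 1 = 1.
  i=1: a_1=1, p_1 = 1*2 + 1 = 3, q_1 = 1*1 + 0 = 1.
  i=2: a_2=1, p_2 = 1*3 + 2 = 5, q_2 = 1*1 + 1 = 2.
  i=3: a_3=4, p_3 = 4*5 + 3 = 23, q_3 = 4*2 + 1 = 9.
  i=4: a_4=2, p_4 = 2*23 + 5 = 51, q_4 = 2*9 + 2 = 20.
  i=5: a_5=5, p_5 = 5*51 + 23 = 278, q_5 = 5*20 + 9 = 109.
q_5 = 109 > 30, so the last convergent with denominator <= 30 is p_4/q_4 = 51/20.
The closest fraction with denominator <= 30 is either p_4/q_4 or the intermediate fraction (k*p_4 + p_3)/(k*q_4 + q_3) with the largest k >= 1 whose denominator stays <= 30; these approach x as k grows, and every other convergent or intermediate fraction in range is farther away.
Largest k: floor((30 - q_3)/q_4) = floor((30 - 9)/20) = 1.
That gives (1*51 + 23)/(1*20 + 9) = 74/29.
Compare the errors: |x - 51/20| = |278*20 - 51*109|/(109*20) = 1/2180, and |x - 74/29| = |278*29 - 74*109|/(109*29) = 4/3161.
Cross-multiplying, 1*3161 = 3161 < 8720 = 4*2180, so 1/2180 is smaller: the convergent 51/20 is closer to x than 74/29.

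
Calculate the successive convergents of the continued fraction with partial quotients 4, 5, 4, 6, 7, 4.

4/1, 21/5, 88/21, 549/131, 3931/938, 16273/3883

Using the convergent recurrence p_i = a_i*p_{i-1} + p_{i-2}, q_i = a_i*q_{i-1} + q_{i-2} with p_{-2}=0, p_{-1}=1, q_{-2}=1, q_{-1}=0:
  i=0: a_0=4, p_0 = 4*1 + 0 = 4, q_0 = 4*0 + 1 = 1.
  i=1: a_1=5, p_1 = 5*4 + 1 = 21, q_1 = 5*1 + 0 = 5.
  i=2: a_2=4, p_2 = 4*21 + 4 = 88, q_2 = 4*5 + 1 = 21.
  i=3: a_3=6, p_3 = 6*88 + 21 = 549, q_3 = 6*21 + 5 = 131.
  i=4: a_4=7, p_4 = 7*549 + 88 = 3931, q_4 = 7*131 + 21 = 938.
  i=5: a_5=4, p_5 = 4*3931 + 549 = 16273, q_5 = 4*938 + 131 = 3883.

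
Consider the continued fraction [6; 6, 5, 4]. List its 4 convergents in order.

6/1, 37/6, 191/31, 801/130

Using the convergent recurrence p_i = a_i*p_{i-1} + p_{i-2}, q_i = a_i*q_{i-1} + q_{i-2} with p_{-2}=0, p_{-1}=1, q_{-2}=1, q_{-1}=0:
  i=0: a_0=6, p_0 = 6*1 + 0 = 6, q_0 = 6*0 + 1 = 1.
  i=1: a_1=6, p_1 = 6*6 + 1 = 37, q_1 = 6*1 + 0 = 6.
  i=2: a_2=5, p_2 = 5*37 + 6 = 191, q_2 = 5*6 + 1 = 31.
  i=3: a_3=4, p_3 = 4*191 + 37 = 801, q_3 = 4*31 + 6 = 130.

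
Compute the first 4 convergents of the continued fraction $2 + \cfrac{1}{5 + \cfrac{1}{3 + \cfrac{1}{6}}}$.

2/1, 11/5, 35/16, 221/101

Using the convergent recurrence p_i = a_i*p_{i-1} + p_{i-2}, q_i = a_i*q_{i-1} + q_{i-2} with p_{-2}=0, p_{-1}=1, q_{-2}=1, q_{-1}=0:
  i=0: a_0=2, p_0 = 2*1 + 0 = 2, q_0 = 2*0 + 1 = 1.
  i=1: a_1=5, p_1 = 5*2 + 1 = 11, q_1 = 5*1 + 0 = 5.
  i=2: a_2=3, p_2 = 3*11 + 2 = 35, q_2 = 3*5 + 1 = 16.
  i=3: a_3=6, p_3 = 6*35 + 11 = 221, q_3 = 6*16 + 5 = 101.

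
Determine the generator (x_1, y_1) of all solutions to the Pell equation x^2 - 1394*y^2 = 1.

(x, y) = (12545, 336)

First expand sqrt(1394) as a continued fraction. With x_i = (sqrt(1394) + m_i)/d_i and (m_0, d_0) = (0, 1): a_0 = floor(sqrt(1394)) = 37, since 37^2 = 1369 <= 1394 < 1444 = 38^2.
Iterate m_{i+1} = d_i*a_i - m_i, d_{i+1} = (1394 - m_{i+1}^2)/d_i, a_{i+1} = floor((a_0 + m_{i+1})/d_{i+1}):
  m_1 = 1*37 - 0 = 37, d_1 = (1394 - 37^2)/1 = 25/1 = 25, a_1 = floor((37 + 37)/25) = 2.
  m_2 = 25*2 - 37 = 13, d_2 = (1394 - 13^2)/25 = 1225/25 = 49, a_2 = floor((37 + 13)/49) = 1.
  m_3 = 49*1 - 13 = 36, d_3 = (1394 - 36^2)/49 = 98/49 = 2, a_3 = floor((37 + 36)/2) = 36.
  m_4 = 2*36 - 36 = 36, d_4 = (1394 - 36^2)/2 = 98/2 = 49, a_4 = floor((37 + 36)/49) = 1.
  m_5 = 49*1 - 36 = 13, d_5 = (1394 - 13^2)/49 = 1225/49 = 25, a_5 = floor((37 + 13)/25) = 2.
  m_6 = 25*2 - 13 = 37, d_6 = (1394 - 37^2)/25 = 25/25 = 1, a_6 = floor((37 + 37)/1) = 74.
  m_7 = 1*74 - 37 = 37, d_7 = (1394 - 37^2)/1 = 25/1 = 25: (m_7, d_7) = (m_1, d_1) = (37, 25), so from here the quotients repeat a_1, ..., a_6; the period length is 6.
So sqrt(1394) = [37; (2, 1, 36, 1, 2, 74)] with period length k = 6.
k is even, so the fundamental solution of x^2 - 1394y^2 = 1 is (p_{k-1}, q_{k-1}) = (p_5, q_5); compute convergents through index 5.
Convergents (p_i = a_i*p_{i-1} + p_{i-2}, q_i = a_i*q_{i-1} + q_{i-2} with p_{-2}=0, p_{-1}=1, q_{-2}=1, q_{-1}=0):
  i=0: a_0=37, p_0 = 37*1 + 0 = 37, q_0 = 37*0 + 1 = 1.
  i=1: a_1=2, p_1 = 2*37 + 1 = 75, q_1 = 2*1 + 0 = 2.
  i=2: a_2=1, p_2 = 1*75 + 37 = 112, q_2 = 1*2 + 1 = 3.
  i=3: a_3=36, p_3 = 36*112 + 75 = 4107, q_3 = 36*3 + 2 = 110.
  i=4: a_4=1, p_4 = 1*4107 + 112 = 4219, q_4 = 1*110 + 3 = 113.
  i=5: a_5=2, p_5 = 2*4219 + 4107 = 12545, q_5 = 2*113 + 110 = 336.
Check: 12545^2 - 1394*336^2 = 157377025 - 157377024 = 1, so (x, y) = (12545, 336) solves the equation, and by the theorem it is the least positive solution.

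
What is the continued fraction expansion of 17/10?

Run the Euclidean algorithm on 17 and 10; the successive quotients are the partial quotients a_0, a_1, ... (each step inverts the fractional part left over by the previous one):
  17 = 1*10 + 7, so a_0 = 1.
  10 = 1*7 + 3, so a_1 = 1.
  7 = 2*3 + 1, so a_2 = 2.
  3 = 3*1 + 0, so a_3 = 3.
The remainder reaches 0 after 4 divisions, so the expansion has 4 partial quotients, read off in order.

[1; 1, 2, 3]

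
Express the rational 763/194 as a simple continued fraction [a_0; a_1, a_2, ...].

[3; 1, 13, 1, 12]

Run the Euclidean algorithm on 763 and 194; the successive quotients are the partial quotients a_0, a_1, ... (each step inverts the fractional part left over by the previous one):
  763 = 3*194 + 181, so a_0 = 3.
  194 = 1*181 + 13, so a_1 = 1.
  181 = 13*13 + 12, so a_2 = 13.
  13 = 1*12 + 1, so a_3 = 1.
  12 = 12*1 + 0, so a_4 = 12.
The remainder reaches 0 after 5 divisions, so the expansion has 5 partial quotients, read off in order.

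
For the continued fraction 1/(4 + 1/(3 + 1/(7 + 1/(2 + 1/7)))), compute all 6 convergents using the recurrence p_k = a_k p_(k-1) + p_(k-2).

0/1, 1/4, 3/13, 22/95, 47/203, 351/1516

Using the convergent recurrence p_i = a_i*p_{i-1} + p_{i-2}, q_i = a_i*q_{i-1} + q_{i-2} with p_{-2}=0, p_{-1}=1, q_{-2}=1, q_{-1}=0:
  i=0: a_0=0, p_0 = 0*1 + 0 = 0, q_0 = 0*0 + 1 = 1.
  i=1: a_1=4, p_1 = 4*0 + 1 = 1, q_1 = 4*1 + 0 = 4.
  i=2: a_2=3, p_2 = 3*1 + 0 = 3, q_2 = 3*4 + 1 = 13.
  i=3: a_3=7, p_3 = 7*3 + 1 = 22, q_3 = 7*13 + 4 = 95.
  i=4: a_4=2, p_4 = 2*22 + 3 = 47, q_4 = 2*95 + 13 = 203.
  i=5: a_5=7, p_5 = 7*47 + 22 = 351, q_5 = 7*203 + 95 = 1516.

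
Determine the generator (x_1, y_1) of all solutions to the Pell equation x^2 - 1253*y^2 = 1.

First expand sqrt(1253) as a continued fraction. With x_i = (sqrt(1253) + m_i)/d_i and (m_0, d_0) = (0, 1): a_0 = floor(sqrt(1253)) = 35, since 35^2 = 1225 <= 1253 < 1296 = 36^2.
Iterate m_{i+1} = d_i*a_i - m_i, d_{i+1} = (1253 - m_{i+1}^2)/d_i, a_{i+1} = floor((a_0 + m_{i+1})/d_{i+1}):
  m_1 = 1*35 - 0 = 35, d_1 = (1253 - 35^2)/1 = 28/1 = 28, a_1 = floor((35 + 35)/28) = 2.
  m_2 = 28*2 - 35 = 21, d_2 = (1253 - 21^2)/28 = 812/28 = 29, a_2 = floor((35 + 21)/29) = 1.
  m_3 = 29*1 - 21 = 8, d_3 = (1253 - 8^2)/29 = 1189/29 = 41, a_3 = floor((35 + 8)/41) = 1.
  m_4 = 41*1 - 8 = 33, d_4 = (1253 - 33^2)/41 = 164/41 = 4, a_4 = floor((35 + 33)/4) = 17.
  m_5 = 4*17 - 33 = 35, d_5 = (1253 - 35^2)/4 = 28/4 = 7, a_5 = floor((35 + 35)/7) = 10.
  m_6 = 7*10 - 35 = 35, d_6 = (1253 - 35^2)/7 = 28/7 = 4, a_6 = floor((35 + 35)/4) = 17.
  m_7 = 4*17 - 35 = 33, d_7 = (1253 - 33^2)/4 = 164/4 = 41, a_7 = floor((35 + 33)/41) = 1.
  m_8 = 41*1 - 33 = 8, d_8 = (1253 - 8^2)/41 = 1189/41 = 29, a_8 = floor((35 + 8)/29) = 1.
  m_9 = 29*1 - 8 = 21, d_9 = (1253 - 21^2)/29 = 812/29 = 28, a_9 = floor((35 + 21)/28) = 2.
  m_10 = 28*2 - 21 = 35, d_10 = (1253 - 35^2)/28 = 28/28 = 1, a_10 = floor((35 + 35)/1) = 70.
  m_11 = 1*70 - 35 = 35, d_11 = (1253 - 35^2)/1 = 28/1 = 28: (m_11, d_11) = (m_1, d_1) = (35, 28), so from here the quotients repeat a_1, ..., a_10; the period length is 10.
So sqrt(1253) = [35; (2, 1, 1, 17, 10, 17, 1, 1, 2, 70)] with period length k = 10.
k is even, so the fundamental solution of x^2 - 1253y^2 = 1 is (p_{k-1}, q_{k-1}) = (p_9, q_9); compute convergents through index 9.
Convergents (p_i = a_i*p_{i-1} + p_{i-2}, q_i = a_i*q_{i-1} + q_{i-2} with p_{-2}=0, p_{-1}=1, q_{-2}=1, q_{-1}=0):
  i=0: a_0=35, p_0 = 35*1 + 0 = 35, q_0 = 35*0 + 1 = 1.
  i=1: a_1=2, p_1 = 2*35 + 1 = 71, q_1 = 2*1 + 0 = 2.
  i=2: a_2=1, p_2 = 1*71 + 35 = 106, q_2 = 1*2 + 1 = 3.
  i=3: a_3=1, p_3 = 1*106 + 71 = 177, q_3 = 1*3 + 2 = 5.
  i=4: a_4=17, p_4 = 17*177 + 106 = 3115, q_4 = 17*5 + 3 = 88.
  i=5: a_5=10, p_5 = 10*3115 + 177 = 31327, q_5 = 10*88 + 5 = 885.
  i=6: a_6=17, p_6 = 17*31327 + 3115 = 535674, q_6 = 17*885 + 88 = 15133.
  i=7: a_7=1, p_7 = 1*535674 + 31327 = 567001, q_7 = 1*15133 + 885 = 16018.
  i=8: a_8=1, p_8 = 1*567001 + 535674 = 1102675, q_8 = 1*16018 + 15133 = 31151.
  i=9: a_9=2, p_9 = 2*1102675 + 567001 = 2772351, q_9 = 2*31151 + 16018 = 78320.
Check: 2772351^2 - 1253*78320^2 = 7685930067201 - 7685930067200 = 1, so (x, y) = (2772351, 78320) solves the equation, and by the theorem it is the least positive solution.

(x, y) = (2772351, 78320)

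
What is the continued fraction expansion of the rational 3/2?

Run the Euclidean algorithm on 3 and 2; the successive quotients are the partial quotients a_0, a_1, ... (each step inverts the fractional part left over by the previous one):
  3 = 1*2 + 1, so a_0 = 1.
  2 = 2*1 + 0, so a_1 = 2.
The remainder reaches 0 after 2 divisions, so the expansion has 2 partial quotients, read off in order.

[1; 2]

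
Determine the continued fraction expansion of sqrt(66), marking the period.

Write x_i = (sqrt(66) + m_i)/d_i with (m_0, d_0) = (0, 1). a_0 = floor(sqrt(66)) = 8, since 8^2 = 64 <= 66 < 81 = 9^2.
Iterate m_{i+1} = d_i*a_i - m_i, d_{i+1} = (66 - m_{i+1}^2)/d_i, a_{i+1} = floor((a_0 + m_{i+1})/d_{i+1}):
  m_1 = 1*8 - 0 = 8, d_1 = (66 - 8^2)/1 = 2/1 = 2, a_1 = floor((8 + 8)/2) = 8.
  m_2 = 2*8 - 8 = 8, d_2 = (66 - 8^2)/2 = 2/2 = 1, a_2 = floor((8 + 8)/1) = 16.
  m_3 = 1*16 - 8 = 8, d_3 = (66 - 8^2)/1 = 2/1 = 2: (m_3, d_3) = (m_1, d_1) = (8, 2), so from here the quotients repeat a_1, a_2; the period length is 2.
Hence the expansion of sqrt(66) is a_0 = 8 followed by the repeating block 8, 16 (period 2).

[8; (8, 16)]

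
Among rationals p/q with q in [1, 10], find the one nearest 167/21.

Expand x = 167/21 as a continued fraction with the Euclidean algorithm:
  167 = 7*21 + 20, so a_0 = 7.
  21 = 1*20 + 1, so a_1 = 1.
  20 = 20*1 + 0, so a_2 = 20.
so x = [7; 1, 20].
Convergents (p_i = a_i*p_{i-1} + p_{i-2}, q_i = a_i*q_{i-1} + q_{i-2} with p_{-2}=0, p_{-1}=1, q_{-2}=1, q_{-1}=0), until the denominator exceeds 10:
  i=0: a_0=7, p_0 = 7*1 + 0 = 7, q_0 = 7*0 + 1 = 1.
  i=1: a_1=1, p_1 = 1*7 + 1 = 8, q_1 = 1*1 + 0 = 1.
  i=2: a_2=20, p_2 = 20*8 + 7 = 167, q_2 = 20*1 + 1 = 21.
q_2 = 21 > 10, so the last convergent with denominator <= 10 is p_1/q_1 = 8/1.
The closest fraction with denominator <= 10 is either p_1/q_1 or the intermediate fraction (k*p_1 + p_0)/(k*q_1 + q_0) with the largest k >= 1 whose denominator stays <= 10; these approach x as k grows, and every other convergent or intermediate fraction in range is farther away.
Largest k: floor((10 - q_0)/q_1) = floor((10 - 1)/1) = 9.
That gives (9*8 + 7)/(9*1 + 1) = 79/10.
Compare the errors: |x - 8/1| = |167*1 - 8*21|/(21*1) = 1/21, and |x - 79/10| = |167*10 - 79*21|/(21*10) = 11/210.
Cross-multiplying, 1*210 = 210 < 231 = 11*21, so 1/21 is smaller: the convergent 8/1 is closer to x than 79/10.

8/1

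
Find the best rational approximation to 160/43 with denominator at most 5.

Expand x = 160/43 as a continued fraction with the Euclidean algorithm:
  160 = 3*43 + 31, so a_0 = 3.
  43 = 1*31 + 12, so a_1 = 1.
  31 = 2*12 + 7, so a_2 = 2.
  12 = 1*7 + 5, so a_3 = 1.
  7 = 1*5 + 2, so a_4 = 1.
  5 = 2*2 + 1, so a_5 = 2.
  2 = 2*1 + 0, so a_6 = 2.
so x = [3; 1, 2, 1, 1, 2, 2].
Convergents (p_i = a_i*p_{i-1} + p_{i-2}, q_i = a_i*q_{i-1} + q_{i-2} with p_{-2}=0, p_{-1}=1, q_{-2}=1, q_{-1}=0), until the denominator exceeds 5:
  i=0: a_0=3, p_0 = 3*1 + 0 = 3, q_0 = 3*0 + 1 = 1.
  i=1: a_1=1, p_1 = 1*3 + 1 = 4, q_1 = 1*1 + 0 = 1.
  i=2: a_2=2, p_2 = 2*4 + 3 = 11, q_2 = 2*1 + 1 = 3.
  i=3: a_3=1, p_3 = 1*11 + 4 = 15, q_3 = 1*3 + 1 = 4.
  i=4: a_4=1, p_4 = 1*15 + 11 = 26, q_4 = 1*4 + 3 = 7.
q_4 = 7 > 5, so the last convergent with denominator <= 5 is p_3/q_3 = 15/4.
The closest fraction with denominator <= 5 is either p_3/q_3 or the intermediate fraction (k*p_3 + p_2)/(k*q_3 + q_2) with the largest k >= 1 whose denominator stays <= 5; these approach x as k grows, and every other convergent or intermediate fraction in range is farther away.
Largest k: floor((5 - q_2)/q_3) = floor((5 - 3)/4) = 0.
Since k = 0, no intermediate fraction beyond p_3/q_3 has denominator <= 5, so the convergent 15/4 is the closest (its error is |160*4 - 15*43|/(43*4) = 5/172).

15/4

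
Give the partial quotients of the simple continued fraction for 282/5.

Run the Euclidean algorithm on 282 and 5; the successive quotients are the partial quotients a_0, a_1, ... (each step inverts the fractional part left over by the previous one):
  282 = 56*5 + 2, so a_0 = 56.
  5 = 2*2 + 1, so a_1 = 2.
  2 = 2*1 + 0, so a_2 = 2.
The remainder reaches 0 after 3 divisions, so the expansion has 3 partial quotients, read off in order.

[56; 2, 2]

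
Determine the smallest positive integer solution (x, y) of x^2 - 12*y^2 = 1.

First expand sqrt(12) as a continued fraction. With x_i = (sqrt(12) + m_i)/d_i and (m_0, d_0) = (0, 1): a_0 = floor(sqrt(12)) = 3, since 3^2 = 9 <= 12 < 16 = 4^2.
Iterate m_{i+1} = d_i*a_i - m_i, d_{i+1} = (12 - m_{i+1}^2)/d_i, a_{i+1} = floor((a_0 + m_{i+1})/d_{i+1}):
  m_1 = 1*3 - 0 = 3, d_1 = (12 - 3^2)/1 = 3/1 = 3, a_1 = floor((3 + 3)/3) = 2.
  m_2 = 3*2 - 3 = 3, d_2 = (12 - 3^2)/3 = 3/3 = 1, a_2 = floor((3 + 3)/1) = 6.
  m_3 = 1*6 - 3 = 3, d_3 = (12 - 3^2)/1 = 3/1 = 3: (m_3, d_3) = (m_1, d_1) = (3, 3), so from here the quotients repeat a_1, a_2; the period length is 2.
So sqrt(12) = [3; (2, 6)] with period length k = 2.
k is even, so the fundamental solution of x^2 - 12y^2 = 1 is (p_{k-1}, q_{k-1}) = (p_1, q_1); compute convergents through index 1.
Convergents (p_i = a_i*p_{i-1} + p_{i-2}, q_i = a_i*q_{i-1} + q_{i-2} with p_{-2}=0, p_{-1}=1, q_{-2}=1, q_{-1}=0):
  i=0: a_0=3, p_0 = 3*1 + 0 = 3, q_0 = 3*0 + 1 = 1.
  i=1: a_1=2, p_1 = 2*3 + 1 = 7, q_1 = 2*1 + 0 = 2.
Check: 7^2 - 12*2^2 = 49 - 48 = 1, so (x, y) = (7, 2) solves the equation, and by the theorem it is the least positive solution.

(x, y) = (7, 2)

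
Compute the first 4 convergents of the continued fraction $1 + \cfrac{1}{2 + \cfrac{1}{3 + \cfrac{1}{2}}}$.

Using the convergent recurrence p_i = a_i*p_{i-1} + p_{i-2}, q_i = a_i*q_{i-1} + q_{i-2} with p_{-2}=0, p_{-1}=1, q_{-2}=1, q_{-1}=0:
  i=0: a_0=1, p_0 = 1*1 + 0 = 1, q_0 = 1*0 + 1 = 1.
  i=1: a_1=2, p_1 = 2*1 + 1 = 3, q_1 = 2*1 + 0 = 2.
  i=2: a_2=3, p_2 = 3*3 + 1 = 10, q_2 = 3*2 + 1 = 7.
  i=3: a_3=2, p_3 = 2*10 + 3 = 23, q_3 = 2*7 + 2 = 16.

1/1, 3/2, 10/7, 23/16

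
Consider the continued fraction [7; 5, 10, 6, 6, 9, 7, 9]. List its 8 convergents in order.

7/1, 36/5, 367/51, 2238/311, 13795/1917, 126393/17564, 898546/124865, 8213307/1141349

Using the convergent recurrence p_i = a_i*p_{i-1} + p_{i-2}, q_i = a_i*q_{i-1} + q_{i-2} with p_{-2}=0, p_{-1}=1, q_{-2}=1, q_{-1}=0:
  i=0: a_0=7, p_0 = 7*1 + 0 = 7, q_0 = 7*0 + 1 = 1.
  i=1: a_1=5, p_1 = 5*7 + 1 = 36, q_1 = 5*1 + 0 = 5.
  i=2: a_2=10, p_2 = 10*36 + 7 = 367, q_2 = 10*5 + 1 = 51.
  i=3: a_3=6, p_3 = 6*367 + 36 = 2238, q_3 = 6*51 + 5 = 311.
  i=4: a_4=6, p_4 = 6*2238 + 367 = 13795, q_4 = 6*311 + 51 = 1917.
  i=5: a_5=9, p_5 = 9*13795 + 2238 = 126393, q_5 = 9*1917 + 311 = 17564.
  i=6: a_6=7, p_6 = 7*126393 + 13795 = 898546, q_6 = 7*17564 + 1917 = 124865.
  i=7: a_7=9, p_7 = 9*898546 + 126393 = 8213307, q_7 = 9*124865 + 17564 = 1141349.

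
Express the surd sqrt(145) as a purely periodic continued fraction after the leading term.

Write x_i = (sqrt(145) + m_i)/d_i with (m_0, d_0) = (0, 1). a_0 = floor(sqrt(145)) = 12, since 12^2 = 144 <= 145 < 169 = 13^2.
Iterate m_{i+1} = d_i*a_i - m_i, d_{i+1} = (145 - m_{i+1}^2)/d_i, a_{i+1} = floor((a_0 + m_{i+1})/d_{i+1}):
  m_1 = 1*12 - 0 = 12, d_1 = (145 - 12^2)/1 = 1/1 = 1, a_1 = floor((12 + 12)/1) = 24.
  m_2 = 1*24 - 12 = 12, d_2 = (145 - 12^2)/1 = 1/1 = 1: (m_2, d_2) = (m_1, d_1) = (12, 1), so from here the quotient a_1 repeats; the period length is 1.
Hence the expansion of sqrt(145) is a_0 = 12 followed by the repeating block 24 (period 1).

[12; (24)]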